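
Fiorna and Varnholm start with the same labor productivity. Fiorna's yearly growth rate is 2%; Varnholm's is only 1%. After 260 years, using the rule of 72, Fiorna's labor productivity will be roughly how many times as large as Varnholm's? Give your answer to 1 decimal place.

around 12.2 times

Only the 1-point difference matters.
72/1 ≈ 72.00 years per doubling of the ratio; 260 years gives 3.61 doublings, so ≈ 12.2×.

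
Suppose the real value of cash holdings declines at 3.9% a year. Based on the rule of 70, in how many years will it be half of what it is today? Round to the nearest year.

Halving time ≈ 70 / 3.9 = 17.95 → 18 years.

18 years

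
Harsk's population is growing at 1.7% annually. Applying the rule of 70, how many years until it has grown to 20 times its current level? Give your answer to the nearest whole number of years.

One doubling takes 70/1.7 = 41.18 years.
Reaching 20× takes log₂(20) ≈ 4.32 doublings.
4.32 × 41.18 ≈ 178 years.

approximately 178 years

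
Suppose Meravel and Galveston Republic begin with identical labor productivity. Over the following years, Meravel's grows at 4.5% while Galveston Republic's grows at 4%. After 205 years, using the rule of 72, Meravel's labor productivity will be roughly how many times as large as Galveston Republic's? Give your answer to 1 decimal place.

Rate gap = 4.5% − 4% = 0.5 points.
The ratio doubles every 72/0.5 ≈ 144.00 years.
205/144.00 ≈ 1.42 doublings → ratio ≈ 2^1.42 ≈ 2.7.

≈ 2.7 times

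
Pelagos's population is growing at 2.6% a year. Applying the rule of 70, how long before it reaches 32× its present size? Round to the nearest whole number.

around 135 years

One doubling takes 70/2.6 = 26.92 years.
32× is 5 doublings, so 5 × 26.92 ≈ 135 years.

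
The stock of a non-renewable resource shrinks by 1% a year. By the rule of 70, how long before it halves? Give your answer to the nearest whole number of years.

around 70 years

Halving time ≈ 70 / 1 = 70.00 → 70 years.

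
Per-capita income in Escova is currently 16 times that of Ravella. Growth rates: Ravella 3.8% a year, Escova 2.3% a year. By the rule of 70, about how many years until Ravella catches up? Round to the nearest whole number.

approximately 187 years

The growth-rate gap is 3.8% − 2.3% = 1.5 percentage points.
So the ratio between them halves every 70/1.5 ≈ 46.67 years.
A 16 times gap closes after 4 halvings: 4 × 46.67 ≈ 187 years.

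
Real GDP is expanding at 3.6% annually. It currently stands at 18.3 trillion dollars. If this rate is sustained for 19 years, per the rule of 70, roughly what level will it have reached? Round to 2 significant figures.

Doubling time ≈ 70/3.6 = 19.44 years.
19 years is 19/19.44 ≈ 0.98 doublings, a factor of 2^0.98 ≈ 1.97.
18.3 × 1.97 ≈ 36 trillion dollars.

roughly 36 trillion dollars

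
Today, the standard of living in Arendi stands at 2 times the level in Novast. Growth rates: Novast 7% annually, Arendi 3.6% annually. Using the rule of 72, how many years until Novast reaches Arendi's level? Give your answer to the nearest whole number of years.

The growth-rate gap is 7% − 3.6% = 3.4 percentage points.
So the ratio between them halves every 72/3.4 ≈ 21.18 years.
A 2 times gap closes after 1 halving: 1 × 21.18 ≈ 21 years.

≈ 21 years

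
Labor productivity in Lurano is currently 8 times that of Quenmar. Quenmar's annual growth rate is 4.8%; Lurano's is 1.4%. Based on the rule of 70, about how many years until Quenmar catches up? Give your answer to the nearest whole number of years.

What matters is the difference: 3.4 pp.
Rule of 70 on the gap: the ratio halves every 70/3.4 ≈ 20.59 years.
An 8 times gap closes after 3 halvings: 3 × 20.59 ≈ 62 years.

62 years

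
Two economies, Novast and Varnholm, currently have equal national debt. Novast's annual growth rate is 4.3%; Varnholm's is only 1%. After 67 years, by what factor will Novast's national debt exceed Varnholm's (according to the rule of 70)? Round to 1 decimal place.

Novast pulls ahead at 3.3 pp per year, so the ratio doubles every 70/3.3 ≈ 21.21 years.
In 67 years that's 3.16 doublings: 2^3.16 ≈ 8.9.

roughly 8.9 times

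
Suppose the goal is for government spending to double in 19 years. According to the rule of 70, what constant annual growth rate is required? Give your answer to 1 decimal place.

70 / 19 ≈ 3.68, so about 3.7% annually.

roughly 3.7%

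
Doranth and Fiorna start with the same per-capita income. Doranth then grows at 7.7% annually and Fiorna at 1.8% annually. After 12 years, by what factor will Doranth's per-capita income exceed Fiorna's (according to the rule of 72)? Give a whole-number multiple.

approximately 2 times

Doranth pulls ahead at 5.9 pp per year, so the ratio doubles every 72/5.9 ≈ 12.20 years.
In 12 years that's 0.98 doublings: 2^0.98 ≈ 2.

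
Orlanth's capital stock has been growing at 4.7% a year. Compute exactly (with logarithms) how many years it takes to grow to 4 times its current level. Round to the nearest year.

30 years

t = ln(4) / ln(1 + 0.047) = 1.3863 / 0.045929 ≈ 30.18.
≈ 30 years.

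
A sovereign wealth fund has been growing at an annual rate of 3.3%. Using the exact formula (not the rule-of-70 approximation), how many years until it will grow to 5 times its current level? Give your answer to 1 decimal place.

49.6 years

t = ln(5) / ln(1 + 0.033) = 1.6094 / 0.032467 ≈ 49.57.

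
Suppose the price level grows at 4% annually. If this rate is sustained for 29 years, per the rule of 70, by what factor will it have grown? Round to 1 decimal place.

Doubling time ≈ 70/4 = 17.50 years.
29 years / 17.50 ≈ 1.66 doublings → factor 2^1.66 ≈ 3.2.

around 3.2 times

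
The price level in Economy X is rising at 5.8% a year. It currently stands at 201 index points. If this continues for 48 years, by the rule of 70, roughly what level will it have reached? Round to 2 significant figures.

Doubling time ≈ 70/5.8 = 12.07 years.
48 years is 48/12.07 ≈ 3.98 doublings, a factor of 2^3.98 ≈ 15.78.
201 × 15.78 ≈ 3200 index points.

around 3200 index points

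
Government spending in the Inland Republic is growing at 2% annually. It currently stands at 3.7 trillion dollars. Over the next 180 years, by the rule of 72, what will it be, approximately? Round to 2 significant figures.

Doubling time ≈ 72/2 = 36.00 years.
180 years is 180/36.00 ≈ 5.00 doublings, a factor of 2^5.00 ≈ 32.00.
3.7 × 32.00 ≈ 120 trillion dollars.

about 120 trillion dollars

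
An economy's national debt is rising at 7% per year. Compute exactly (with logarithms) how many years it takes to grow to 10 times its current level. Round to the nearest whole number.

34 years

t = ln(10) / ln(1 + 0.07) = 2.3026 / 0.067659 ≈ 34.03.
≈ 34 years.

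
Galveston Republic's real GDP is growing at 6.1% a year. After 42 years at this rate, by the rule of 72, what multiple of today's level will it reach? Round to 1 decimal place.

around 11.8 times

Doubles every ≈ 11.80 years (72/6.1).
42 years is 3.56 doublings; 2^3.56 ≈ 11.8×.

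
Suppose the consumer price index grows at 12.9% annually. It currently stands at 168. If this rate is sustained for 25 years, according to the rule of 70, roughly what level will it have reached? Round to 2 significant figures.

Doubling time ≈ 70/12.9 = 5.43 years.
25 years is 25/5.43 ≈ 4.60 doublings, a factor of 2^4.60 ≈ 24.25.
168 × 24.25 ≈ 4100.

4100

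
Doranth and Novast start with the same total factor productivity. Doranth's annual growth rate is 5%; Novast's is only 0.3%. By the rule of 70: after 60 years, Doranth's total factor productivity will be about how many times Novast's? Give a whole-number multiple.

approximately 16 times

Doranth pulls ahead at 4.7 pp per year, so the ratio doubles every 70/4.7 ≈ 14.89 years.
In 60 years that's 4.03 doublings: 2^4.03 ≈ 16.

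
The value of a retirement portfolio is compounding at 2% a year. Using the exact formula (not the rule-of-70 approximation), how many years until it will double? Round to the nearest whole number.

35 years

t = ln(2) / ln(1 + 0.02) = 0.6931 / 0.019803 ≈ 35.00.
≈ 35 years.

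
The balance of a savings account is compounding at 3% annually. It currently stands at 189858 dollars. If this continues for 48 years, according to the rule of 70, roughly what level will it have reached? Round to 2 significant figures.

Doubling time ≈ 70/3 = 23.33 years.
48 years is 48/23.33 ≈ 2.06 doublings, a factor of 2^2.06 ≈ 4.17.
189858 × 4.17 ≈ 790000 dollars.

around 790000 dollars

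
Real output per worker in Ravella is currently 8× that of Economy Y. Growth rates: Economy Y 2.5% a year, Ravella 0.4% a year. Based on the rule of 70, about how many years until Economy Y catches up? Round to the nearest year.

Economy Y gains on Ravella at 2.5% − 0.4% = 2.1 points a year.
At that relative rate the gap halves every 70/2.1 ≈ 33.33 years.
An 8× gap closes after 3 halvings: 3 × 33.33 ≈ 100 years.

100 years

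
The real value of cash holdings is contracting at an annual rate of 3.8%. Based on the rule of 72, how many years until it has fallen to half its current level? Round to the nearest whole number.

Halving time ≈ 72 / 3.8 = 18.95 → 19 years.

around 19 years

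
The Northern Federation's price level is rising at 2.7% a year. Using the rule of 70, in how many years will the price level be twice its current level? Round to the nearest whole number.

Doubling time ≈ 70 / 2.7 = 25.93 years.

roughly 26 years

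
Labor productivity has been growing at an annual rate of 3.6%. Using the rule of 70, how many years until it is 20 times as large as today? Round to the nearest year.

about 84 years

Doubling time ≈ 70/3.6 = 19.44 years.
Reaching 20× takes log₂(20) ≈ 4.32 doublings.
4.32 × 19.44 ≈ 84 years.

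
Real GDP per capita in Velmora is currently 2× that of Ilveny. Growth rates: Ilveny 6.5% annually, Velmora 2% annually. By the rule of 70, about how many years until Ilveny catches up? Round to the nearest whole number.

about 16 years

The growth-rate gap is 6.5% − 2% = 4.5 percentage points.
So the ratio between them halves every 70/4.5 ≈ 15.56 years.
A 2× gap closes after 1 halving: 1 × 15.56 ≈ 16 years.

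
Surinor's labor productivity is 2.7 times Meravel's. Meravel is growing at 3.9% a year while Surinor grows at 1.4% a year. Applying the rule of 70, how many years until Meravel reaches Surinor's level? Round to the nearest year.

40 years

The growth-rate gap is 3.9% − 1.4% = 2.5 percentage points.
So the ratio between them halves every 70/2.5 ≈ 28.00 years.
A 2.7 times gap takes log₂(2.7) ≈ 1.43 halvings to close: 1.43 × 28.00 ≈ 40 years.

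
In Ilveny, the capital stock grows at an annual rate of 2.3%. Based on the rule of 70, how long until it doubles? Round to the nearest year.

70/2.3 ≈ 30.43, so it doubles roughly every 30 years.

about 30 years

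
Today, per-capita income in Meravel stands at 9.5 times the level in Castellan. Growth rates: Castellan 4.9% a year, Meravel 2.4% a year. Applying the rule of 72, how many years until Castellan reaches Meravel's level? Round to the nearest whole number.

about 94 years

Castellan gains on Meravel at 4.9% − 2.4% = 2.5 points a year.
At that relative rate the gap halves every 72/2.5 ≈ 28.80 years.
A 9.5 times gap takes log₂(9.5) ≈ 3.25 halvings to close: 3.25 × 28.80 ≈ 94 years.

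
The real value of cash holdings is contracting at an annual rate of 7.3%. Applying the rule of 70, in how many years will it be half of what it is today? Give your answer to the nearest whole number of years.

Halving time ≈ 70 / 7.3 = 9.59 → 10 years.

roughly 10 years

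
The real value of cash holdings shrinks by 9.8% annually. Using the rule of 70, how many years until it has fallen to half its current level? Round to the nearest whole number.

Falling at 9.8%, it halves about every 70/9.8 = 7.14 years.

approximately 7 years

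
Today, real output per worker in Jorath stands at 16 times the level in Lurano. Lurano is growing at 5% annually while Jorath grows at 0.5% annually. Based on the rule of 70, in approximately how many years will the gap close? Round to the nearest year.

roughly 62 years

Lurano gains on Jorath at 5% − 0.5% = 4.5 points a year.
At that relative rate the gap halves every 70/4.5 ≈ 15.56 years.
A 16 times gap closes after 4 halvings: 4 × 15.56 ≈ 62 years.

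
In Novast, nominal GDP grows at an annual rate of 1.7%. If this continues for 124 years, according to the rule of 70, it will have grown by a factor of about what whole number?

At 1.7% one doubling takes ≈ 41.18 years; 124 years is 3 of them, so ×8.

around 8 times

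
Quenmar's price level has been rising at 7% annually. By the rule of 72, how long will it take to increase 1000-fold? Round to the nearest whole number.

Doubling time ≈ 72/7 = 10.29 years.
1000× is log₂ 1000 ≈ 9.97 doublings, so ≈ 9.97 × 10.29 = 103 years.

about 103 years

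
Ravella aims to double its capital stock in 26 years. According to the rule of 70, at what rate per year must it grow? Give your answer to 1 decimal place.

70 / 26 ≈ 2.69, so about 2.7% per year.

about 2.7% per year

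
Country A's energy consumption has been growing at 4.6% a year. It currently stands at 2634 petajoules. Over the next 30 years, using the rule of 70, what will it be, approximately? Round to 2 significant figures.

Doubling time ≈ 70/4.6 = 15.22 years.
30 years is 30/15.22 ≈ 1.97 doublings, a factor of 2^1.97 ≈ 3.92.
2634 × 3.92 ≈ 10000 petajoules.

roughly 10000 petajoules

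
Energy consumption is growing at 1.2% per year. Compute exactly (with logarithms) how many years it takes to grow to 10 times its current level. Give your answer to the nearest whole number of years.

t = ln(10) / ln(1 + 0.012) = 2.3026 / 0.011929 ≈ 193.03.
≈ 193 years.

193 years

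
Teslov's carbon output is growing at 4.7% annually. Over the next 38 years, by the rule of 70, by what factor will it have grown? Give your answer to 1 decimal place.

Doubling time ≈ 70/4.7 = 14.89 years.
38 years / 14.89 ≈ 2.55 doublings → factor 2^2.55 ≈ 5.9.

around 5.9 times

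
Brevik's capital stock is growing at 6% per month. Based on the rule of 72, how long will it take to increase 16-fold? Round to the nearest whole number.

approximately 48 months

One doubling takes 72/6 = 12.00 months.
16 = 2^4, so 4 doublings → 48 months.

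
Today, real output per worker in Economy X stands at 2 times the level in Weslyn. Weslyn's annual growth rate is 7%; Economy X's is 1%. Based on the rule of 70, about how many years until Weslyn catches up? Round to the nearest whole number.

12 years

The growth-rate gap is 7% − 1% = 6 percentage points.
So the ratio between them halves every 70/6 ≈ 11.67 years.
A 2 times gap closes after 1 halving: 1 × 11.67 ≈ 12 years.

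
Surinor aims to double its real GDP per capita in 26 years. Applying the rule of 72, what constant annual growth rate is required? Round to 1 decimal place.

72 / 26 ≈ 2.77, so about 2.8% annually.

roughly 2.8% annually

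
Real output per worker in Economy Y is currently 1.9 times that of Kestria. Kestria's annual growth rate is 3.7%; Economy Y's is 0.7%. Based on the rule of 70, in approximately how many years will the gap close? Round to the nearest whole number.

What matters is the difference: 3 pp.
Rule of 70 on the gap: the ratio halves every 70/3 ≈ 23.33 years.
A 1.9 times gap takes log₂(1.9) ≈ 0.93 halvings to close: 0.93 × 23.33 ≈ 22 years.

around 22 years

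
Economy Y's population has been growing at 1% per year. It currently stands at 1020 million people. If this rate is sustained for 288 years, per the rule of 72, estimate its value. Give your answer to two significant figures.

approximately 16000 million people

It doubles every 72/1 ≈ 72.00 years, so 288 years is 4.00 doublings.
2^4.00 ≈ 16.00; 1020 × 16.00 ≈ 16000 million people.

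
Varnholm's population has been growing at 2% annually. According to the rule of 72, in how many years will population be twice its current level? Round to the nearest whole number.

approximately 36 years

Doubling time ≈ 72 / 2 = 36.00 years.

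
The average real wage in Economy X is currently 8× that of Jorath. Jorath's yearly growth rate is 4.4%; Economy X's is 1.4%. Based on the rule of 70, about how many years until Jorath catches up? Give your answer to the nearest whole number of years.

Jorath gains on Economy X at 4.4% − 1.4% = 3 points a year.
At that relative rate the gap halves every 70/3 ≈ 23.33 years.
An 8× gap closes after 3 halvings: 3 × 23.33 ≈ 70 years.

70 years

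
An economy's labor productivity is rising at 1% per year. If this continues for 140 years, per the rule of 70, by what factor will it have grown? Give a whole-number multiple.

Doubling time ≈ 70/1 = 70.00 years.
140/70.00 ≈ 2 doublings, so about 2^2 = 4×.

around 4 times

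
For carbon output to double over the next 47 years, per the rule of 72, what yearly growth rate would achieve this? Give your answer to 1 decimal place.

around 1.5%

72 / 47 ≈ 1.53, so about 1.5% per year.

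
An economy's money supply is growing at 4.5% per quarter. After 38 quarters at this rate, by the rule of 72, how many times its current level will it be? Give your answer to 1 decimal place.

Doubles every ≈ 16.00 quarters (72/4.5).
38 quarters is 2.38 doublings; 2^2.38 ≈ 5.2×.

about 5.2 times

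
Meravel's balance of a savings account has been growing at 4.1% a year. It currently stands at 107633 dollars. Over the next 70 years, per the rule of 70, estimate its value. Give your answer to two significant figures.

approximately 1800000 dollars

Doubling time ≈ 70/4.1 = 17.07 years.
70 years is 70/17.07 ≈ 4.10 doublings, a factor of 2^4.10 ≈ 17.15.
107633 × 17.15 ≈ 1800000 dollars.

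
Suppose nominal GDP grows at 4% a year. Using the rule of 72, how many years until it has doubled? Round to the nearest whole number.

72/4 ≈ 18.00, so it doubles roughly every 18 years.

around 18 years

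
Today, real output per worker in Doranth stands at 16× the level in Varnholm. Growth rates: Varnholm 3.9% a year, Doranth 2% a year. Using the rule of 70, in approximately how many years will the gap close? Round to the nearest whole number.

Varnholm gains on Doranth at 3.9% − 2% = 1.9 points a year.
At that relative rate the gap halves every 70/1.9 ≈ 36.84 years.
A 16× gap closes after 4 halvings: 4 × 36.84 ≈ 147 years.

about 147 years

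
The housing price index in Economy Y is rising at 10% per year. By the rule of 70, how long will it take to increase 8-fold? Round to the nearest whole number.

Doubling time ≈ 70/10 = 7.00 years.
Getting to 8× needs 3 doublings: 3 × 7.00 ≈ 21 years.

roughly 21 years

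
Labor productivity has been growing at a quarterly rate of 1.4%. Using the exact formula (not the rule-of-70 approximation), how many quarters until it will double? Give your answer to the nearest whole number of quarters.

t = ln(2) / ln(1 + 0.014) = 0.6931 / 0.013903 ≈ 49.85.
≈ 50 quarters.

50 quarters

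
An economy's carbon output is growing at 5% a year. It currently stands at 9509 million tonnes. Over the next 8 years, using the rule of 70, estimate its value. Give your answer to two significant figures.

≈ 14000 million tonnes

It doubles every 70/5 ≈ 14.00 years, so 8 years is 0.57 doublings.
2^0.57 ≈ 1.48; 9509 × 1.48 ≈ 14000 million tonnes.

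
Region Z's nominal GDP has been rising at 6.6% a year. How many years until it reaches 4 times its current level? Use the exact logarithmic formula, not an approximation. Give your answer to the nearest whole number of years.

22 years

t = ln(4) / ln(1 + 0.066) = 1.3863 / 0.063913 ≈ 21.69.
≈ 22 years.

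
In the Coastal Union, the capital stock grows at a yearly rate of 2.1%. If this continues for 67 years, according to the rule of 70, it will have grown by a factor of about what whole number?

4 times

At 2.1% one doubling takes ≈ 33.33 years; 67 years is 2 of them, so ×4.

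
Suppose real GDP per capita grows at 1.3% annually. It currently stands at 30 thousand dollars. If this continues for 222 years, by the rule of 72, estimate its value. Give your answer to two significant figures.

about 480 thousand dollars

It doubles every 72/1.3 ≈ 55.38 years, so 222 years is 4.01 doublings.
2^4.01 ≈ 16.11; 30 × 16.11 ≈ 480 thousand dollars.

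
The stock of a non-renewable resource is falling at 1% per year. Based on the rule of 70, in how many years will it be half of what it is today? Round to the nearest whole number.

The rule works in reverse for decay: 70/1 ≈ 70.00 years to halve.

around 70 years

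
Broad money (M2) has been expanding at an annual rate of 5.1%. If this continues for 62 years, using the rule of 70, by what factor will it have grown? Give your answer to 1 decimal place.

Doubling time ≈ 70/5.1 = 13.73 years.
62 years / 13.73 ≈ 4.52 doublings → factor 2^4.52 ≈ 22.9.

about 22.9 times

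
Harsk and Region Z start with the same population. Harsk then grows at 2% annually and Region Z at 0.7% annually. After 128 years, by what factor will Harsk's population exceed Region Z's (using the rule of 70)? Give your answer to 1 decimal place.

Rate gap = 2% − 0.7% = 1.3 points.
The ratio doubles every 70/1.3 ≈ 53.85 years.
128/53.85 ≈ 2.38 doublings → ratio ≈ 2^2.38 ≈ 5.2.

approximately 5.2 times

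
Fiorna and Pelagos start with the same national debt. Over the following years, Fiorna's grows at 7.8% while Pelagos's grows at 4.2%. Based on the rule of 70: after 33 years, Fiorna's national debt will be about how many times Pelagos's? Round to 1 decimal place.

≈ 3.2 times

Fiorna pulls ahead at 3.6 pp per year, so the ratio doubles every 70/3.6 ≈ 19.44 years.
In 33 years that's 1.70 doublings: 2^1.70 ≈ 3.2.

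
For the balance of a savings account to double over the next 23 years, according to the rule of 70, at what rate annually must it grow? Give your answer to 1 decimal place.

70 / 23 ≈ 3.04, so about 3.0% annually.

approximately 3.0%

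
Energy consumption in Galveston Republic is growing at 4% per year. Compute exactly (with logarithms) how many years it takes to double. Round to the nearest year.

t = ln(2) / ln(1 + 0.04) = 0.6931 / 0.039221 ≈ 17.67.
≈ 18 years.

18 years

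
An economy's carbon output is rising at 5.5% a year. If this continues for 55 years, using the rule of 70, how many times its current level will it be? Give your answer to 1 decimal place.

roughly 20.0 times

Doubling time ≈ 70/5.5 = 12.73 years.
55 years / 12.73 ≈ 4.32 doublings → factor 2^4.32 ≈ 20.0.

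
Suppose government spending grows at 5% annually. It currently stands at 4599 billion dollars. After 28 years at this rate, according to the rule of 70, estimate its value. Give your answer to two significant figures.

Doubling time ≈ 70/5 = 14.00 years.
28 years is 28/14.00 ≈ 2.00 doublings, a factor of 2^2.00 ≈ 4.00.
4599 × 4.00 ≈ 18000 billion dollars.

roughly 18000 billion dollars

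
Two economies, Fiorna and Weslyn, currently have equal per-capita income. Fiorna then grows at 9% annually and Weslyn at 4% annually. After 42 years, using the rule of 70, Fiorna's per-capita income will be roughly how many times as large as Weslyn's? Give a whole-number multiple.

Fiorna pulls ahead at 5 pp per year, so the ratio doubles every 70/5 ≈ 14.00 years.
In 42 years that's 3.00 doublings: 2^3.00 ≈ 8.

8 times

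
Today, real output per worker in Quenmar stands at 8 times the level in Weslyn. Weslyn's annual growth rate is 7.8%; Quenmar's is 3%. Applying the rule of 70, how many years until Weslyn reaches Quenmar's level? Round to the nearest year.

about 44 years

The growth-rate gap is 7.8% − 3% = 4.8 percentage points.
So the ratio between them halves every 70/4.8 ≈ 14.58 years.
An 8 times gap closes after 3 halvings: 3 × 14.58 ≈ 44 years.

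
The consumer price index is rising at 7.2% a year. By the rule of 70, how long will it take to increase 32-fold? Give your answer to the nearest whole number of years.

approximately 49 years

At 7.2% it doubles every 70/7.2 ≈ 9.72 years.
32 = 2^5, so 5 doublings → 49 years.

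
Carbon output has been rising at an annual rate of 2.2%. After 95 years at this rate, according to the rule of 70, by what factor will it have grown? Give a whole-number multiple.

70/2.2 ≈ 31.82 years per doubling.
95 years fits 3 doublings: 2^3 = 8.

roughly 8 times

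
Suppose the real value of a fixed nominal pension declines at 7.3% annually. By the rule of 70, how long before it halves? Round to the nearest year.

The rule works in reverse for decay: 70/7.3 ≈ 9.59 years to halve.

roughly 10 years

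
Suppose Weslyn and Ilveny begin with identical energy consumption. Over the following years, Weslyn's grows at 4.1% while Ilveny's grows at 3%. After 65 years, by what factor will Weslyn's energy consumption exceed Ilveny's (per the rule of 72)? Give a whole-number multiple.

Weslyn pulls ahead at 1.1 pp per year, so the ratio doubles every 72/1.1 ≈ 65.45 years.
In 65 years that's 0.99 doublings: 2^0.99 ≈ 2.

around 2 times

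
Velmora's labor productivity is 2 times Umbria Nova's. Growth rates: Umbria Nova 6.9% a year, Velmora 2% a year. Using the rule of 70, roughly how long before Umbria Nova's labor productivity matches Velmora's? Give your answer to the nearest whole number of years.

about 14 years

What matters is the difference: 4.9 pp.
Rule of 70 on the gap: the ratio halves every 70/4.9 ≈ 14.29 years.
A 2 times gap closes after 1 halving: 1 × 14.29 ≈ 14 years.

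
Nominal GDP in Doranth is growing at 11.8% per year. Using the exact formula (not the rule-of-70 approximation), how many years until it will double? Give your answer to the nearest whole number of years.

t = ln(2) / ln(1 + 0.118) = 0.6931 / 0.111541 ≈ 6.21.
≈ 6 years.

6 years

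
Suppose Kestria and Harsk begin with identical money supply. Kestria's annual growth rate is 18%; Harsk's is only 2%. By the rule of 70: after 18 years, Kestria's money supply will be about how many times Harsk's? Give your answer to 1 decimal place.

Rate gap = 18% − 2% = 16 points.
The ratio doubles every 70/16 ≈ 4.38 years.
18/4.38 ≈ 4.11 doublings → ratio ≈ 2^4.11 ≈ 17.3.

approximately 17.3 times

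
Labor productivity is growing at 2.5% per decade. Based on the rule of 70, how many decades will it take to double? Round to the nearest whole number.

70/2.5 ≈ 28.00, so it doubles roughly every 28 decades.

around 28 decades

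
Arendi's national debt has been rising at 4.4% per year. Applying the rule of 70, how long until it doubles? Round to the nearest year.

around 16 years

At 4.4%, doubling takes about 70/4.4 = 15.91 years.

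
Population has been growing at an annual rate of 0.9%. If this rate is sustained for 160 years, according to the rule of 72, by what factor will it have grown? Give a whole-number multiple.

around 4 times

72/0.9 ≈ 80.00 years per doubling.
160 years fits 2 doublings: 2^2 = 4.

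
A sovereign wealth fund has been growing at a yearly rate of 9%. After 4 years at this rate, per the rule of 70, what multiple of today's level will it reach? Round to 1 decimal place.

approximately 1.4 times

Doubling time ≈ 70/9 = 7.78 years.
4 years / 7.78 ≈ 0.51 doublings → factor 2^0.51 ≈ 1.4.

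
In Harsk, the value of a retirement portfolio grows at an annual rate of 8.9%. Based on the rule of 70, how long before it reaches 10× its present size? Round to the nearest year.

26 years

Doubling time ≈ 70/8.9 = 7.87 years.
Reaching 10× takes log₂(10) ≈ 3.32 doublings.
3.32 × 7.87 ≈ 26 years.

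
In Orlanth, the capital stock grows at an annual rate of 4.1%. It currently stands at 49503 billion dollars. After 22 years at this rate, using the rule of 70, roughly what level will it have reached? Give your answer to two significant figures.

120000 billion dollars

Doubling time ≈ 70/4.1 = 17.07 years.
22 years is 22/17.07 ≈ 1.29 doublings, a factor of 2^1.29 ≈ 2.45.
49503 × 2.45 ≈ 120000 billion dollars.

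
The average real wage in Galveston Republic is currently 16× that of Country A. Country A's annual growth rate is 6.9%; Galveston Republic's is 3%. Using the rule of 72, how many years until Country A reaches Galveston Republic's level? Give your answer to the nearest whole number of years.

What matters is the difference: 3.9 pp.
Rule of 72 on the gap: the ratio halves every 72/3.9 ≈ 18.46 years.
A 16× gap closes after 4 halvings: 4 × 18.46 ≈ 74 years.

74 years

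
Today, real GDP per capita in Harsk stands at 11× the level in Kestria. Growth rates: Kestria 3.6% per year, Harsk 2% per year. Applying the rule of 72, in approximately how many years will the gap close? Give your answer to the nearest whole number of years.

about 156 years

What matters is the difference: 1.6 pp.
Rule of 72 on the gap: the ratio halves every 72/1.6 ≈ 45.00 years.
An 11× gap takes log₂(11) ≈ 3.46 halvings to close: 3.46 × 45.00 ≈ 156 years.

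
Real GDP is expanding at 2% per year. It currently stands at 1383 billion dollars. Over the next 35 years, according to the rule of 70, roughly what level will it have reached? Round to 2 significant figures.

roughly 2800 billion dollars

Doubling time ≈ 70/2 = 35.00 years.
35 years is 35/35.00 ≈ 1.00 doublings, a factor of 2^1.00 ≈ 2.00.
1383 × 2.00 ≈ 2800 billion dollars.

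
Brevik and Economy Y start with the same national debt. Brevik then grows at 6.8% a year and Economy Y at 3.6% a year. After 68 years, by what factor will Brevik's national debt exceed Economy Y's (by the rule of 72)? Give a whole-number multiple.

Rate gap = 6.8% − 3.6% = 3.2 points.
The ratio doubles every 72/3.2 ≈ 22.50 years.
68/22.50 ≈ 3.02 doublings → ratio ≈ 2^3.02 ≈ 8.

approximately 8 times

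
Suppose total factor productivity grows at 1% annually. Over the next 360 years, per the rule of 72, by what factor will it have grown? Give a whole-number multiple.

72/1 ≈ 72.00 years per doubling.
360 years fits 5 doublings: 2^5 = 32.

≈ 32 times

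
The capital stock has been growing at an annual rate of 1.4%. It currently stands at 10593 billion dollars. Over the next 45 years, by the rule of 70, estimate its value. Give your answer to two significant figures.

about 20000 billion dollars

It doubles every 70/1.4 ≈ 50.00 years, so 45 years is 0.90 doublings.
2^0.90 ≈ 1.87; 10593 × 1.87 ≈ 20000 billion dollars.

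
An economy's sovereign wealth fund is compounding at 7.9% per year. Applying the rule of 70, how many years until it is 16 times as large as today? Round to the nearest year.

One doubling takes 70/7.9 = 8.86 years.
16 = 2^4, so 4 doublings → 35 years.

approximately 35 years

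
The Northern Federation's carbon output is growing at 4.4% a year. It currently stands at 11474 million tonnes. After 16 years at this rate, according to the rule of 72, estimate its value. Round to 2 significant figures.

roughly 23000 million tonnes

It doubles every 72/4.4 ≈ 16.36 years, so 16 years is 0.98 doublings.
2^0.98 ≈ 1.97; 11474 × 1.97 ≈ 23000 million tonnes.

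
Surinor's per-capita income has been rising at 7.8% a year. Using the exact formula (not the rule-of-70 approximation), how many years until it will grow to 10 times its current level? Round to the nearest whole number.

t = ln(10) / ln(1 + 0.078) = 2.3026 / 0.075107 ≈ 30.66.
≈ 31 years.

31 years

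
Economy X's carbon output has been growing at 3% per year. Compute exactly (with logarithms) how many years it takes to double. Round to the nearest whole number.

t = ln(2) / ln(1 + 0.03) = 0.6931 / 0.029559 ≈ 23.45.
≈ 23 years.

23 years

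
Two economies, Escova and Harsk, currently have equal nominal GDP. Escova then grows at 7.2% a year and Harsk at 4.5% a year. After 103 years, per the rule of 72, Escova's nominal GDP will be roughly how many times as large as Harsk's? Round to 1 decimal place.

roughly 14.5 times

Only the 2.7-point difference matters.
72/2.7 ≈ 26.67 years per doubling of the ratio; 103 years gives 3.86 doublings, so ≈ 14.5×.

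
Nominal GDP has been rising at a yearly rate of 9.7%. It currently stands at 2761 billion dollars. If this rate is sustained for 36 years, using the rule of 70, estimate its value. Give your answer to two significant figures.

≈ 88000 billion dollars

Doubling time ≈ 70/9.7 = 7.22 years.
36 years is 36/7.22 ≈ 4.99 doublings, a factor of 2^4.99 ≈ 31.78.
2761 × 31.78 ≈ 88000 billion dollars.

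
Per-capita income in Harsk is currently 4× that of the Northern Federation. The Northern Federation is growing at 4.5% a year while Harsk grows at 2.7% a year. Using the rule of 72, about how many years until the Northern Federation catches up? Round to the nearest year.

around 80 years

What matters is the difference: 1.8 pp.
Rule of 72 on the gap: the ratio halves every 72/1.8 ≈ 40.00 years.
A 4× gap closes after 2 halvings: 2 × 40.00 ≈ 80 years.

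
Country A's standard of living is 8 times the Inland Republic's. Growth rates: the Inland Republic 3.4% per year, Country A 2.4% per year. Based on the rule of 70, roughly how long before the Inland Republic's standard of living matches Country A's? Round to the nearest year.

approximately 210 years

The growth-rate gap is 3.4% − 2.4% = 1 percentage point.
So the ratio between them halves every 70/1 ≈ 70.00 years.
An 8 times gap closes after 3 halvings: 3 × 70.00 ≈ 210 years.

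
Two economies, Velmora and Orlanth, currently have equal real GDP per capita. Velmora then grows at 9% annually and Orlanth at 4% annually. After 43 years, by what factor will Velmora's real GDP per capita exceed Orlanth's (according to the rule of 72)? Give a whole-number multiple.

Velmora pulls ahead at 5 pp per year, so the ratio doubles every 72/5 ≈ 14.40 years.
In 43 years that's 2.99 doublings: 2^2.99 ≈ 8.

8 times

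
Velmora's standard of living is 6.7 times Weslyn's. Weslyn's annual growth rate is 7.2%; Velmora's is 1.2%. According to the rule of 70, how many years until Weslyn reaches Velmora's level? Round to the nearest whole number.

Weslyn gains on Velmora at 7.2% − 1.2% = 6 points a year.
At that relative rate the gap halves every 70/6 ≈ 11.67 years.
A 6.7 times gap takes log₂(6.7) ≈ 2.74 halvings to close: 2.74 × 11.67 ≈ 32 years.

about 32 years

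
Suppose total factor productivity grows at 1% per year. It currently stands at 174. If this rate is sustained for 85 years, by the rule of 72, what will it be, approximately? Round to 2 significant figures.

It doubles every 72/1 ≈ 72.00 years, so 85 years is 1.18 doublings.
2^1.18 ≈ 2.27; 174 × 2.27 ≈ 390.

around 390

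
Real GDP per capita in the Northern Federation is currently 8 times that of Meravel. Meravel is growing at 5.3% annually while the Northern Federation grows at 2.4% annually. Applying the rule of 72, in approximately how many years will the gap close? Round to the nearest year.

The growth-rate gap is 5.3% − 2.4% = 2.9 percentage points.
So the ratio between them halves every 72/2.9 ≈ 24.83 years.
An 8 times gap closes after 3 halvings: 3 × 24.83 ≈ 74 years.

≈ 74 years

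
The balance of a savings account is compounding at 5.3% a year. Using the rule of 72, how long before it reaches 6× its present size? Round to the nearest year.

Doubling time ≈ 72/5.3 = 13.58 years.
Reaching 6× takes log₂(6) ≈ 2.58 doublings.
2.58 × 13.58 ≈ 35 years.

35 years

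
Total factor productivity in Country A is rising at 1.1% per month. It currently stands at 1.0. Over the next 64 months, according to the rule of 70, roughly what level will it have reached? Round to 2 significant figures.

Doubling time ≈ 70/1.1 = 63.64 months.
64 months is 64/63.64 ≈ 1.01 doublings, a factor of 2^1.01 ≈ 2.01.
1.0 × 2.01 ≈ 2.0.

around 2.0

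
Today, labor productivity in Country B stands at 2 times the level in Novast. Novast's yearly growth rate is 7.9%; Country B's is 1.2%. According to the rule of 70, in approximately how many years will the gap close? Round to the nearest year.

The growth-rate gap is 7.9% − 1.2% = 6.7 percentage points.
So the ratio between them halves every 70/6.7 ≈ 10.45 years.
A 2 times gap closes after 1 halving: 1 × 10.45 ≈ 10 years.

about 10 years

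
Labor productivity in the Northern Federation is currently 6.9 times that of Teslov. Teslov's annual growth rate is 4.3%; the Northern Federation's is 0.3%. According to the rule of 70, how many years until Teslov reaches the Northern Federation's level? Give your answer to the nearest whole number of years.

approximately 49 years

The growth-rate gap is 4.3% − 0.3% = 4 percentage points.
So the ratio between them halves every 70/4 ≈ 17.50 years.
A 6.9 times gap takes log₂(6.9) ≈ 2.79 halvings to close: 2.79 × 17.50 ≈ 49 years.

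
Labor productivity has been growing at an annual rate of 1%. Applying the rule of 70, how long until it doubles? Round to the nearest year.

≈ 70 years

At 1%, doubling takes about 70/1 = 70.00 years.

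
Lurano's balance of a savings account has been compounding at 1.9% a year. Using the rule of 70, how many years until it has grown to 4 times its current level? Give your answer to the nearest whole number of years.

Doubling time ≈ 70/1.9 = 36.84 years.
4× is 2 doublings, so 2 × 36.84 ≈ 74 years.

74 years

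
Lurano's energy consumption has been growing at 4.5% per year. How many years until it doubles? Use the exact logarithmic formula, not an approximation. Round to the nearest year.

t = ln(2) / ln(1 + 0.045) = 0.6931 / 0.044017 ≈ 15.75.
≈ 16 years.

16 years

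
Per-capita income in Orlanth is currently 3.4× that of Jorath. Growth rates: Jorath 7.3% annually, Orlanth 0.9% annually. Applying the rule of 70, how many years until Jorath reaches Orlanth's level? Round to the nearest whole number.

about 19 years

Jorath gains on Orlanth at 7.3% − 0.9% = 6.4 points a year.
At that relative rate the gap halves every 70/6.4 ≈ 10.94 years.
A 3.4× gap takes log₂(3.4) ≈ 1.77 halvings to close: 1.77 × 10.94 ≈ 19 years.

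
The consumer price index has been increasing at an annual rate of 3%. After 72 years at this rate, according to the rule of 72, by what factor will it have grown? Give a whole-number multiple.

At 3% one doubling takes ≈ 24.00 years; 72 years is 3 of them, so ×8.

8 times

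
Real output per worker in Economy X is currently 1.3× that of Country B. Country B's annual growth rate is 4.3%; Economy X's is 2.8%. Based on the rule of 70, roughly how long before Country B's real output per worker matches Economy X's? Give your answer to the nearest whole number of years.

Country B gains on Economy X at 4.3% − 2.8% = 1.5 points a year.
At that relative rate the gap halves every 70/1.5 ≈ 46.67 years.
A 1.3× gap takes log₂(1.3) ≈ 0.38 halvings to close: 0.38 × 46.67 ≈ 18 years.

about 18 years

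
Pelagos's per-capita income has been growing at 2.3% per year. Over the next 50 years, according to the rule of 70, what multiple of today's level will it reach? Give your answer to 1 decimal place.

Doubles every ≈ 30.43 years (70/2.3).
50 years is 1.64 doublings; 2^1.64 ≈ 3.1×.

roughly 3.1 times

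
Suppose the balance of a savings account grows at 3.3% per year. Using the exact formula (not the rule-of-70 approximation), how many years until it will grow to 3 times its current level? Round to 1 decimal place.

33.8 years

t = ln(3) / ln(1 + 0.033) = 1.0986 / 0.032467 ≈ 33.84.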